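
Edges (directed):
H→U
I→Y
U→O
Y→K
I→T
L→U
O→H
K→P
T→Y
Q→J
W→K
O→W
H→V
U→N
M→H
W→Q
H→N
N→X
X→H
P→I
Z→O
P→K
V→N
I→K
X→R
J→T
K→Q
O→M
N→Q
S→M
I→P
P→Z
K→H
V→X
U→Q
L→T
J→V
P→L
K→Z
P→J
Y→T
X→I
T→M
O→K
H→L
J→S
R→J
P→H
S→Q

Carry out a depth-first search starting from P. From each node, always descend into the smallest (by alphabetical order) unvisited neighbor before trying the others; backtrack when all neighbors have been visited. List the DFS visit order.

P -> H -> L -> T -> M -> Y -> K -> Q -> J -> S -> V -> N -> X -> I -> R -> Z -> O -> W -> U

Visit P
P → H
H → L
L → T
T → M
T → Y
Y → K
K → Q
Q → J
J → S
J → V
V → N
N → X
X → I
X → R
K → Z
Z → O
O → W
L → U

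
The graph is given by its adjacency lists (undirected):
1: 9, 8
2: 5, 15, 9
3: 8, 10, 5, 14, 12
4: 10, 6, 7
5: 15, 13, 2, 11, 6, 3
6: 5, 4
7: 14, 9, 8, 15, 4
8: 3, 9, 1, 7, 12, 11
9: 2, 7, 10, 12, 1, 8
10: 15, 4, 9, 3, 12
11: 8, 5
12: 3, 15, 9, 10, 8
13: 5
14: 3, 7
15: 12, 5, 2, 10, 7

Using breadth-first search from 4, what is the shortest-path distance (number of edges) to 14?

2

Level 0: 4
Level 1: 6, 7, 10
Level 2: 3, 5, 8, 9, 12, 14, 15
Level 3: 1, 2, 11, 13
14 first appears at level 2.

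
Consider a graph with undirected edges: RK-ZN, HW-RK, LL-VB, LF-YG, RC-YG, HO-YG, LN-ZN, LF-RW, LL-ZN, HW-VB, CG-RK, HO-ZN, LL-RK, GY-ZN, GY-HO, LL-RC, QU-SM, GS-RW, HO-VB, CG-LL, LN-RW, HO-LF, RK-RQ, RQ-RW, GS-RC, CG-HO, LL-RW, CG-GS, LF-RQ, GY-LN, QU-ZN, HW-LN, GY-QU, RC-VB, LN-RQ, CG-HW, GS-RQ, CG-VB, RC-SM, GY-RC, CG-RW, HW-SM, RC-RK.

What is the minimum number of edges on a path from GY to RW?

2

Level 0: GY
Level 1: HO, LN, QU, RC, ZN
Level 2: CG, GS, HW, LF, LL, RK, RQ, RW, SM, VB, YG
RW first appears at level 2.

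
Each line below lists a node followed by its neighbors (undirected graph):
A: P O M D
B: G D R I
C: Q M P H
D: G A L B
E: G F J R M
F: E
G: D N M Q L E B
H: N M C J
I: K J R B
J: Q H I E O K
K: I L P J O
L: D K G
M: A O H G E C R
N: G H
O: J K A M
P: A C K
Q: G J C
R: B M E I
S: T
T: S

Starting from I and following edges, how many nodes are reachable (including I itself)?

18

BFS from I visits: I, R, K, J, B, M, E, P, O, L, Q, H, G, D, C, A, F, N
Reachable nodes: 18 of 20 total.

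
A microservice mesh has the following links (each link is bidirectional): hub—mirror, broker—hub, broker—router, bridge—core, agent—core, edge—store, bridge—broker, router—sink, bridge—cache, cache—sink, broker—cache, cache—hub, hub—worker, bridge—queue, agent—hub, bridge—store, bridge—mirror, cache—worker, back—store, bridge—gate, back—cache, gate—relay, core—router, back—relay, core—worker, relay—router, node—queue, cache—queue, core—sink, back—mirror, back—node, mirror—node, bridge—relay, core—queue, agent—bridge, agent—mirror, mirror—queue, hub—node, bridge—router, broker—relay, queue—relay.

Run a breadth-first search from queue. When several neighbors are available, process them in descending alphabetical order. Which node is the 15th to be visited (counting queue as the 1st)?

Visit queue; enqueue relay, node, mirror, core, cache, bridge → queue [relay, node, mirror, core, cache, bridge]
Visit relay; enqueue router, gate, broker, back → queue [node, mirror, core, cache, bridge, router, gate, broker, back]
Visit node; enqueue hub → queue [mirror, core, cache, bridge, router, gate, broker, back, hub]
Visit mirror; enqueue agent → queue [core, cache, bridge, router, gate, broker, back, hub, agent]
Visit core; enqueue worker, sink → queue [cache, bridge, router, gate, broker, back, hub, agent, worker, sink]
Visit cache → queue [bridge, router, gate, broker, back, hub, agent, worker, sink]
Visit bridge; enqueue store → queue [router, gate, broker, back, hub, agent, worker, sink, store]
Visit router → queue [gate, broker, back, hub, agent, worker, sink, store]
Visit gate → queue [broker, back, hub, agent, worker, sink, store]
Visit broker → queue [back, hub, agent, worker, sink, store]
Visit back → queue [hub, agent, worker, sink, store]
Visit hub → queue [agent, worker, sink, store]
Visit agent → queue [worker, sink, store]
Visit worker → queue [sink, store]
Visit sink → queue [store]
Visit store; enqueue edge → queue [edge]
Visit edge → queue []

Visit order: queue, relay, node, mirror, core, cache, bridge, router, gate, broker, back, hub, agent, worker, sink, store, edge

sink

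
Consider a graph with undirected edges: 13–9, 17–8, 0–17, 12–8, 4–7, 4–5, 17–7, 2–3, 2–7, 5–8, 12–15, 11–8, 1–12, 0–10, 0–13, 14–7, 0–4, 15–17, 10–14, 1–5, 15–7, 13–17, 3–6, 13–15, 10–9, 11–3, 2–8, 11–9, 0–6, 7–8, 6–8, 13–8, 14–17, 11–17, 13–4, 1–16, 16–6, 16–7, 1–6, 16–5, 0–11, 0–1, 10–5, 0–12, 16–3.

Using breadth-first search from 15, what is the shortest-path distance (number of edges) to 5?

Level 0: 15
Level 1: 7, 12, 13, 17
Level 2: 0, 1, 2, 4, 8, 9, 11, 14, 16
Level 3: 3, 5, 6, 10
5 first appears at level 3.

3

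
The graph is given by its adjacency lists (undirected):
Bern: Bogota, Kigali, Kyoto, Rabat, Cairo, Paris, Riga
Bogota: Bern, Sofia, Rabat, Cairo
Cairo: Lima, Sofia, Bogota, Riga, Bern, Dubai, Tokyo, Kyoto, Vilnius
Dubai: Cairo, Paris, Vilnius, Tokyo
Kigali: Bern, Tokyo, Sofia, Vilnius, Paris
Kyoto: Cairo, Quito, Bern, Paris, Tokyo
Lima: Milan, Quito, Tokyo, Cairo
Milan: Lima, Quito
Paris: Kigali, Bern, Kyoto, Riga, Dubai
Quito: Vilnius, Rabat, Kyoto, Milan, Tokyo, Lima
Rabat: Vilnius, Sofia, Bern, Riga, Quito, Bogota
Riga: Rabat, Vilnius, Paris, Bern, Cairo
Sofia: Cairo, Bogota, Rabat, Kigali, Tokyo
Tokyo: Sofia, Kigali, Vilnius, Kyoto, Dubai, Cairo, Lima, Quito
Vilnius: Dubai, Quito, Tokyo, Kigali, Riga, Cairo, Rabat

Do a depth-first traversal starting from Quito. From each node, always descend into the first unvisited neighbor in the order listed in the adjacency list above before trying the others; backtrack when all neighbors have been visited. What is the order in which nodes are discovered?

Visit Quito
Quito → Vilnius
Vilnius → Dubai
Dubai → Cairo
Cairo → Lima
Lima → Milan
Lima → Tokyo
Tokyo → Sofia
Sofia → Bogota
Bogota → Bern
Bern → Kigali
Kigali → Paris
Paris → Kyoto
Paris → Riga
Riga → Rabat

Quito Vilnius Dubai Cairo Lima Milan Tokyo Sofia Bogota Bern Kigali Paris Kyoto Riga Rabat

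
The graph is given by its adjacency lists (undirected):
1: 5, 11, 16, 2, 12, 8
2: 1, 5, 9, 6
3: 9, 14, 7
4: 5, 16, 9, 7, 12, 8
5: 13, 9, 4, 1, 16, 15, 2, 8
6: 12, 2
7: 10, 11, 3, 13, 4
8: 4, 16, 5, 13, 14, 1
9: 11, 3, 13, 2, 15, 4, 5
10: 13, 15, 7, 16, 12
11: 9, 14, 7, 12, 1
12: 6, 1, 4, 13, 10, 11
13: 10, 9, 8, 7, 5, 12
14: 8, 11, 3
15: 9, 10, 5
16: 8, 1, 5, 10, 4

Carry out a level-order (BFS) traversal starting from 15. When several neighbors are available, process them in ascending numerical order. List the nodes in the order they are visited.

Visit 15; enqueue 5, 9, 10 → queue [5, 9, 10]
Visit 5; enqueue 1, 2, 4, 8, 13, 16 → queue [9, 10, 1, 2, 4, 8, 13, 16]
Visit 9; enqueue 3, 11 → queue [10, 1, 2, 4, 8, 13, 16, 3, 11]
Visit 10; enqueue 7, 12 → queue [1, 2, 4, 8, 13, 16, 3, 11, 7, 12]
Visit 1 → queue [2, 4, 8, 13, 16, 3, 11, 7, 12]
Visit 2; enqueue 6 → queue [4, 8, 13, 16, 3, 11, 7, 12, 6]
Visit 4 → queue [8, 13, 16, 3, 11, 7, 12, 6]
Visit 8; enqueue 14 → queue [13, 16, 3, 11, 7, 12, 6, 14]
Visit 13 → queue [16, 3, 11, 7, 12, 6, 14]
Visit 16 → queue [3, 11, 7, 12, 6, 14]
Visit 3 → queue [11, 7, 12, 6, 14]
Visit 11 → queue [7, 12, 6, 14]
Visit 7 → queue [12, 6, 14]
Visit 12 → queue [6, 14]
Visit 6 → queue [14]
Visit 14 → queue []

15, 5, 9, 10, 1, 2, 4, 8, 13, 16, 3, 11, 7, 12, 6, 14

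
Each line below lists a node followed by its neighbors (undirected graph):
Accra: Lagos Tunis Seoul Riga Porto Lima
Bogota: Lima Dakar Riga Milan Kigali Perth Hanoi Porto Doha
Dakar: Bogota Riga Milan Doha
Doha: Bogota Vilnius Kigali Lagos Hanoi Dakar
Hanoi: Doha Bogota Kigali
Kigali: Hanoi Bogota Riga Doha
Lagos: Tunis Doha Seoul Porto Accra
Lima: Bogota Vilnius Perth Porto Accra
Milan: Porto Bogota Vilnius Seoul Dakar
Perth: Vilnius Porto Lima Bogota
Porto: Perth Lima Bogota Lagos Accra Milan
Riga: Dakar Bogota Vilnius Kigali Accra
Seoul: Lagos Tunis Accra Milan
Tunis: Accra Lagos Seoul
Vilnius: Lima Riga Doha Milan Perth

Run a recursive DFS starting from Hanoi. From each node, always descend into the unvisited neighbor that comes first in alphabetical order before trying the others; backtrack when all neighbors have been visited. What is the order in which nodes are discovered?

Visit Hanoi
Hanoi → Bogota
Bogota → Dakar
Dakar → Doha
Doha → Kigali
Kigali → Riga
Riga → Accra
Accra → Lagos
Lagos → Porto
Porto → Lima
Lima → Perth
Perth → Vilnius
Vilnius → Milan
Milan → Seoul
Seoul → Tunis

Hanoi, Bogota, Dakar, Doha, Kigali, Riga, Accra, Lagos, Porto, Lima, Perth, Vilnius, Milan, Seoul, Tunis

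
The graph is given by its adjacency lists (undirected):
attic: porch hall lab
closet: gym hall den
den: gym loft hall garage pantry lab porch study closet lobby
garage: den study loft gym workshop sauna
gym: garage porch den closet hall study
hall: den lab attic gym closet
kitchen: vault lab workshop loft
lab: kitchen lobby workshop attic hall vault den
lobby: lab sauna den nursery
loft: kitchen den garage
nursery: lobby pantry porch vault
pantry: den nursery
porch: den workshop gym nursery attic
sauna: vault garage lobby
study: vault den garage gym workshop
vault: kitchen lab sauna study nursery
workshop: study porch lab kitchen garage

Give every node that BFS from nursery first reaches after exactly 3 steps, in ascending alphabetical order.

closet, garage, hall, loft

Level 0: nursery
Level 1: lobby, pantry, porch, vault
Level 2: attic, den, gym, kitchen, lab, sauna, study, workshop
Level 3: closet, garage, hall, loft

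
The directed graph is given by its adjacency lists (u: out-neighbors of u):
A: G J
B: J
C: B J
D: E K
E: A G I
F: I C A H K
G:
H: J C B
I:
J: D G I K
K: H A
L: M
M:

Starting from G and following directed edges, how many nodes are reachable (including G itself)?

BFS from G visits: G
Reachable nodes: 1 of 13 total.

1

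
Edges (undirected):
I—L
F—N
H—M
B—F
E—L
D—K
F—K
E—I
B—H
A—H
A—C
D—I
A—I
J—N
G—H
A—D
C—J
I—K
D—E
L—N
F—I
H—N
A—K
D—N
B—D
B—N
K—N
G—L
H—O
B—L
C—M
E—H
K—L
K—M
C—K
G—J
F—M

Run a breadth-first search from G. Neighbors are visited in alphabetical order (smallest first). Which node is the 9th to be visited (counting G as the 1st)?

N

Visit G; enqueue H, J, L → queue [H, J, L]
Visit H; enqueue A, B, E, M, N, O → queue [J, L, A, B, E, M, N, O]
Visit J; enqueue C → queue [L, A, B, E, M, N, O, C]
Visit L; enqueue I, K → queue [A, B, E, M, N, O, C, I, K]
Visit A; enqueue D → queue [B, E, M, N, O, C, I, K, D]
Visit B; enqueue F → queue [E, M, N, O, C, I, K, D, F]
Visit E → queue [M, N, O, C, I, K, D, F]
Visit M → queue [N, O, C, I, K, D, F]
Visit N → queue [O, C, I, K, D, F]
Visit O → queue [C, I, K, D, F]
Visit C → queue [I, K, D, F]
Visit I → queue [K, D, F]
Visit K → queue [D, F]
Visit D → queue [F]
Visit F → queue []

Visit order: G, H, J, L, A, B, E, M, N, O, C, I, K, D, F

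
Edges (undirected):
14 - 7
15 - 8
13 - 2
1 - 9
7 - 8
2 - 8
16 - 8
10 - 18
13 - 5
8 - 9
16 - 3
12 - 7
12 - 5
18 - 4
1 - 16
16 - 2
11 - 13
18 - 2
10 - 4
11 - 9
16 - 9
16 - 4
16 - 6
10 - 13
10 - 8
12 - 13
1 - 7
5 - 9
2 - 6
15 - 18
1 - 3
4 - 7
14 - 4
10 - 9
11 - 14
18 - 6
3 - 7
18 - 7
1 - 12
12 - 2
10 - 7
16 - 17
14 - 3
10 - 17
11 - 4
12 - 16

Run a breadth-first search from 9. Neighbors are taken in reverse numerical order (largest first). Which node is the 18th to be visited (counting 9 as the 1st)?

Visit 9; enqueue 16, 11, 10, 8, 5, 1 → queue [16, 11, 10, 8, 5, 1]
Visit 16; enqueue 17, 12, 6, 4, 3, 2 → queue [11, 10, 8, 5, 1, 17, 12, 6, 4, 3, 2]
Visit 11; enqueue 14, 13 → queue [10, 8, 5, 1, 17, 12, 6, 4, 3, 2, 14, 13]
Visit 10; enqueue 18, 7 → queue [8, 5, 1, 17, 12, 6, 4, 3, 2, 14, 13, 18, 7]
Visit 8; enqueue 15 → queue [5, 1, 17, 12, 6, 4, 3, 2, 14, 13, 18, 7, 15]
Visit 5 → queue [1, 17, 12, 6, 4, 3, 2, 14, 13, 18, 7, 15]
Visit 1 → queue [17, 12, 6, 4, 3, 2, 14, 13, 18, 7, 15]
Visit 17 → queue [12, 6, 4, 3, 2, 14, 13, 18, 7, 15]
Visit 12 → queue [6, 4, 3, 2, 14, 13, 18, 7, 15]
Visit 6 → queue [4, 3, 2, 14, 13, 18, 7, 15]
Visit 4 → queue [3, 2, 14, 13, 18, 7, 15]
Visit 3 → queue [2, 14, 13, 18, 7, 15]
Visit 2 → queue [14, 13, 18, 7, 15]
Visit 14 → queue [13, 18, 7, 15]
Visit 13 → queue [18, 7, 15]
Visit 18 → queue [7, 15]
Visit 7 → queue [15]
Visit 15 → queue []

Visit order: 9, 16, 11, 10, 8, 5, 1, 17, 12, 6, 4, 3, 2, 14, 13, 18, 7, 15

15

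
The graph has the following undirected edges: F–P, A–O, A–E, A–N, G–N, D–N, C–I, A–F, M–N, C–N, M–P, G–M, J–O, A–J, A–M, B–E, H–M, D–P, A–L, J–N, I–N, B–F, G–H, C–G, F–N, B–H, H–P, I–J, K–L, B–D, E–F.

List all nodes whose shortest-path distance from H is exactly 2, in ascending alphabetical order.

A, C, D, E, F, N

Level 0: H
Level 1: B, G, M, P
Level 2: A, C, D, E, F, N
Level 3: I, J, L, O
Level 4: K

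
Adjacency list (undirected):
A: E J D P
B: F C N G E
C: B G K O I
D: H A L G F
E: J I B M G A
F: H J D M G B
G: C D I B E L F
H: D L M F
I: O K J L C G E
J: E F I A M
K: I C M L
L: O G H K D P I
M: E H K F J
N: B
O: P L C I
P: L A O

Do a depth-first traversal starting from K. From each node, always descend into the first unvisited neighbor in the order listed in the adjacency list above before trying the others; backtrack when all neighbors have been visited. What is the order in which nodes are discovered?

K, I, O, P, L, G, C, B, F, H, D, A, E, J, M, N

Visit K
K → I
I → O
O → P
P → L
L → G
G → C
C → B
B → F
F → H
H → D
D → A
A → E
E → J
J → M
B → N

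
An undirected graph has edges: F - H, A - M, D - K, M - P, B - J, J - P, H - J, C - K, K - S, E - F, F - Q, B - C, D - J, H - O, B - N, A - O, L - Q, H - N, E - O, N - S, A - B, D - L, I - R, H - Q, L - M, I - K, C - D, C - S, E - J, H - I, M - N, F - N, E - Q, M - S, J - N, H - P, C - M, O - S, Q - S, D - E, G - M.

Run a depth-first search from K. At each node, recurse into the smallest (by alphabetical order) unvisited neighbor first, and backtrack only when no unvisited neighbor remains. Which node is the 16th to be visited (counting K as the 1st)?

S

Visit K
K → C
C → B
B → A
A → M
M → G
M → L
L → D
D → E
E → F
F → H
H → I
I → R
H → J
J → N
N → S
S → O
S → Q
J → P

Visit order: K, C, B, A, M, G, L, D, E, F, H, I, R, J, N, S, O, Q, P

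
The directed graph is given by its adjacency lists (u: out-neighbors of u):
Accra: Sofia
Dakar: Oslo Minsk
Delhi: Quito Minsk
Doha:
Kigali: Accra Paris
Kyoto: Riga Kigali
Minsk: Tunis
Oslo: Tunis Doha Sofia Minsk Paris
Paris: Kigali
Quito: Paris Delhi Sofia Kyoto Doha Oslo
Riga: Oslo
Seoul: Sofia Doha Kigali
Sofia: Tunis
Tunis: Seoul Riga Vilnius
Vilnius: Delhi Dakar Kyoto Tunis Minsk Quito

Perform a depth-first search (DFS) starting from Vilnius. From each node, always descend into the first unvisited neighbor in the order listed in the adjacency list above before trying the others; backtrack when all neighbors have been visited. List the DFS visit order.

Visit Vilnius
Vilnius → Delhi
Delhi → Quito
Quito → Paris
Paris → Kigali
Kigali → Accra
Accra → Sofia
Sofia → Tunis
Tunis → Seoul
Seoul → Doha
Tunis → Riga
Riga → Oslo
Oslo → Minsk
Quito → Kyoto
Vilnius → Dakar

Vilnius, Delhi, Quito, Paris, Kigali, Accra, Sofia, Tunis, Seoul, Doha, Riga, Oslo, Minsk, Kyoto, Dakar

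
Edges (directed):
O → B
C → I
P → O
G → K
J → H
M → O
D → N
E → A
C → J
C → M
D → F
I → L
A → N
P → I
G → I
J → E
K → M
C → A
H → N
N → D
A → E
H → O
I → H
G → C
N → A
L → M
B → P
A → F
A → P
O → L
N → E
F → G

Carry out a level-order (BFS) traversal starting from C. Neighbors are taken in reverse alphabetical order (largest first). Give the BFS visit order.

Visit C; enqueue M, J, I, A → queue [M, J, I, A]
Visit M; enqueue O → queue [J, I, A, O]
Visit J; enqueue H, E → queue [I, A, O, H, E]
Visit I; enqueue L → queue [A, O, H, E, L]
Visit A; enqueue P, N, F → queue [O, H, E, L, P, N, F]
Visit O; enqueue B → queue [H, E, L, P, N, F, B]
Visit H → queue [E, L, P, N, F, B]
Visit E → queue [L, P, N, F, B]
Visit L → queue [P, N, F, B]
Visit P → queue [N, F, B]
Visit N; enqueue D → queue [F, B, D]
Visit F; enqueue G → queue [B, D, G]
Visit B → queue [D, G]
Visit D → queue [G]
Visit G; enqueue K → queue [K]
Visit K → queue []

C → M → J → I → A → O → H → E → L → P → N → F → B → D → G → K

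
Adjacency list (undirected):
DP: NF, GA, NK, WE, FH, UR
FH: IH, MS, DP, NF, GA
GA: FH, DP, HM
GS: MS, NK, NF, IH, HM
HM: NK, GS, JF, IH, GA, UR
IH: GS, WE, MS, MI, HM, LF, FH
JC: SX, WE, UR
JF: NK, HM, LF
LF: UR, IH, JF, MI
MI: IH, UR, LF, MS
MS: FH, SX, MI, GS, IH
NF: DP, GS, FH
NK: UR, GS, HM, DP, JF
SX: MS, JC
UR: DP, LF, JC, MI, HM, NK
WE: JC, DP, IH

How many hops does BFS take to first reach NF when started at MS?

2

Level 0: MS
Level 1: FH, GS, IH, MI, SX
Level 2: DP, GA, HM, JC, LF, NF, NK, UR, WE
Level 3: JF
NF first appears at level 2.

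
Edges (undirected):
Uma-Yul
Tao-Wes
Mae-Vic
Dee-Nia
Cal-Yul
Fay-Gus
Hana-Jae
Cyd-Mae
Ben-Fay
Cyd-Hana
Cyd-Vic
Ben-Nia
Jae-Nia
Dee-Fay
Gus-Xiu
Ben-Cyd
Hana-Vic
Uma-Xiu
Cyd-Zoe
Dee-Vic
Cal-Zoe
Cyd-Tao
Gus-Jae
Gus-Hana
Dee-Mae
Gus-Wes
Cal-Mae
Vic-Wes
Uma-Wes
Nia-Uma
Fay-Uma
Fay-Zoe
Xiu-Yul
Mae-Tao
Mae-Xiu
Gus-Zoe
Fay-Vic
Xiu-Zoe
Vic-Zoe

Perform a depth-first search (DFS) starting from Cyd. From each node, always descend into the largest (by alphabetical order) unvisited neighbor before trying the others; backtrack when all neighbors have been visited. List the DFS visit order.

Visit Cyd
Cyd → Zoe
Zoe → Xiu
Xiu → Yul
Yul → Uma
Uma → Wes
Wes → Vic
Vic → Mae
Mae → Tao
Mae → Dee
Dee → Nia
Nia → Jae
Jae → Hana
Hana → Gus
Gus → Fay
Fay → Ben
Mae → Cal

Cyd → Zoe → Xiu → Yul → Uma → Wes → Vic → Mae → Tao → Dee → Nia → Jae → Hana → Gus → Fay → Ben → Cal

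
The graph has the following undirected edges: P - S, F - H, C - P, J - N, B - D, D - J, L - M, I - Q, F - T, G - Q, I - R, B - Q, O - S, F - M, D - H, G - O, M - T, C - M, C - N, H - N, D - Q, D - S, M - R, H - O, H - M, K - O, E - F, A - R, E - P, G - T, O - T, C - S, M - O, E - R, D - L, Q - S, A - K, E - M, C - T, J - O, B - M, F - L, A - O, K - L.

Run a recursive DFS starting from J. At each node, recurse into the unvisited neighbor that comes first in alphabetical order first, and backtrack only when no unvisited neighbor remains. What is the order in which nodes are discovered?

Visit J
J → D
D → B
B → M
M → C
C → N
N → H
H → F
F → E
E → P
P → S
S → O
O → A
A → K
K → L
A → R
R → I
I → Q
Q → G
G → T

J, D, B, M, C, N, H, F, E, P, S, O, A, K, L, R, I, Q, G, T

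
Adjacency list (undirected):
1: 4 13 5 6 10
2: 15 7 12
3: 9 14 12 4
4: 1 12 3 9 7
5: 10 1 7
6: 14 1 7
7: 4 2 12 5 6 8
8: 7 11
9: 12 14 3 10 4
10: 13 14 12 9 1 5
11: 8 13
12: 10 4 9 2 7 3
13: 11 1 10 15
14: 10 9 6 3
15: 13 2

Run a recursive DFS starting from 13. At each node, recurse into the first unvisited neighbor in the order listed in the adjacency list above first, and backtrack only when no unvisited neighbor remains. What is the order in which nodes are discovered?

Visit 13
13 → 11
11 → 8
8 → 7
7 → 4
4 → 1
1 → 5
5 → 10
10 → 14
14 → 9
9 → 12
12 → 2
2 → 15
12 → 3
14 → 6

13 -> 11 -> 8 -> 7 -> 4 -> 1 -> 5 -> 10 -> 14 -> 9 -> 12 -> 2 -> 15 -> 3 -> 6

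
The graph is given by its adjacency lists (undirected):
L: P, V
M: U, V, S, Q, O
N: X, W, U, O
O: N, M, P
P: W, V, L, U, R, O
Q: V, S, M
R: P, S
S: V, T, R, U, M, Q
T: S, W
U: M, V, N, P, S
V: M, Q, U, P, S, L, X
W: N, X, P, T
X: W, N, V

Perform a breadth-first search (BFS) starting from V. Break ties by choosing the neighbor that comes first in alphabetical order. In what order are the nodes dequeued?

Visit V; enqueue L, M, P, Q, S, U, X → queue [L, M, P, Q, S, U, X]
Visit L → queue [M, P, Q, S, U, X]
Visit M; enqueue O → queue [P, Q, S, U, X, O]
Visit P; enqueue R, W → queue [Q, S, U, X, O, R, W]
Visit Q → queue [S, U, X, O, R, W]
Visit S; enqueue T → queue [U, X, O, R, W, T]
Visit U; enqueue N → queue [X, O, R, W, T, N]
Visit X → queue [O, R, W, T, N]
Visit O → queue [R, W, T, N]
Visit R → queue [W, T, N]
Visit W → queue [T, N]
Visit T → queue [N]
Visit N → queue []

V -> L -> M -> P -> Q -> S -> U -> X -> O -> R -> W -> T -> N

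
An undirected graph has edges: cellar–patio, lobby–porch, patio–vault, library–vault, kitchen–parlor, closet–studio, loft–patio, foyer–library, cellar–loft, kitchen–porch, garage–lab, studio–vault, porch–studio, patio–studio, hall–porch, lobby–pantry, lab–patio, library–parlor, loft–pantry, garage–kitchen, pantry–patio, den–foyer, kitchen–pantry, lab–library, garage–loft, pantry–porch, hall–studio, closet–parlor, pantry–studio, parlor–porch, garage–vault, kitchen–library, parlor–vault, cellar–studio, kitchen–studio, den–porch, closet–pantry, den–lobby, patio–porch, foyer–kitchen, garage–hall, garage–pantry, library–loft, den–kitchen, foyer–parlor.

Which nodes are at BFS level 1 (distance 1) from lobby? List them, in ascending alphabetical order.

den, pantry, porch

Level 0: lobby
Level 1: den, pantry, porch
Level 2: closet, foyer, garage, hall, kitchen, loft, parlor, patio, studio
Level 3: cellar, lab, library, vault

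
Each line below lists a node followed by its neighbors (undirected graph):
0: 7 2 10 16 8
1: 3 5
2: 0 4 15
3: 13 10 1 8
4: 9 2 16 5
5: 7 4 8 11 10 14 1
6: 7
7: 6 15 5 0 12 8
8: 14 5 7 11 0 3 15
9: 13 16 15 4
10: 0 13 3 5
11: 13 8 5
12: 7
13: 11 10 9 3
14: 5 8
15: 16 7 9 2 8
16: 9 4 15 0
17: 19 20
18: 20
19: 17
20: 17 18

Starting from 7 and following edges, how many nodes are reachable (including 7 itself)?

BFS from 7 visits: 7, 6, 15, 5, 0, 12, 8, 16, 9, 2, 4, 11, 10, 14, 1, 3, 13
Reachable nodes: 17 of 21 total.

17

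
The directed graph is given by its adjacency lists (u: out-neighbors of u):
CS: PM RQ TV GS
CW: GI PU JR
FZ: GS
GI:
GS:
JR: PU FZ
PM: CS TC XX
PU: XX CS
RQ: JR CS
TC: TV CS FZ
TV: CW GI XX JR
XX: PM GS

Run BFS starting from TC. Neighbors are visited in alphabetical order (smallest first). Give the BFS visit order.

Visit TC; enqueue CS, FZ, TV → queue [CS, FZ, TV]
Visit CS; enqueue GS, PM, RQ → queue [FZ, TV, GS, PM, RQ]
Visit FZ → queue [TV, GS, PM, RQ]
Visit TV; enqueue CW, GI, JR, XX → queue [GS, PM, RQ, CW, GI, JR, XX]
Visit GS → queue [PM, RQ, CW, GI, JR, XX]
Visit PM → queue [RQ, CW, GI, JR, XX]
Visit RQ → queue [CW, GI, JR, XX]
Visit CW; enqueue PU → queue [GI, JR, XX, PU]
Visit GI → queue [JR, XX, PU]
Visit JR → queue [XX, PU]
Visit XX → queue [PU]
Visit PU → queue []

TC -> CS -> FZ -> TV -> GS -> PM -> RQ -> CW -> GI -> JR -> XX -> PU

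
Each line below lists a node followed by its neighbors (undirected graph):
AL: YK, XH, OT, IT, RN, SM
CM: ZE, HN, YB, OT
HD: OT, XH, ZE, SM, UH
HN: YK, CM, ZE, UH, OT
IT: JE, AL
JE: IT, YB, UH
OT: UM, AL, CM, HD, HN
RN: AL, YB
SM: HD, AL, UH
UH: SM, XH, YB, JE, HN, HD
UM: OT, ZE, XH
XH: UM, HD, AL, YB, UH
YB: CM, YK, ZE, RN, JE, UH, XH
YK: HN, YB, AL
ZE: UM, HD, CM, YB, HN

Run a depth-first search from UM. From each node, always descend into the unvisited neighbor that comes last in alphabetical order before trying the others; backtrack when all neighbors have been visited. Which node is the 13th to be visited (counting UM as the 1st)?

CM

Visit UM
UM → ZE
ZE → YB
YB → YK
YK → HN
HN → UH
UH → XH
XH → HD
HD → SM
SM → AL
AL → RN
AL → OT
OT → CM
AL → IT
IT → JE

Visit order: UM, ZE, YB, YK, HN, UH, XH, HD, SM, AL, RN, OT, CM, IT, JE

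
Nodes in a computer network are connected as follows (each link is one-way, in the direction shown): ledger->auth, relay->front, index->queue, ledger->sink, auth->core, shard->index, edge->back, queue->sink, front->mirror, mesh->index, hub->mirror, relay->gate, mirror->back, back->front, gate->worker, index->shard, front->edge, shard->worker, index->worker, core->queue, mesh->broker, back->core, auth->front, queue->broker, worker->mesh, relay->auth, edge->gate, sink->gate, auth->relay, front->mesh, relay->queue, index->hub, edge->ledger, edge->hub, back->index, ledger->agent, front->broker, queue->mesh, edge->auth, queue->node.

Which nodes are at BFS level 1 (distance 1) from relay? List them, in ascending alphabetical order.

Level 0: relay
Level 1: auth, front, gate, queue
Level 2: broker, core, edge, mesh, mirror, node, sink, worker
Level 3: back, hub, index, ledger
Level 4: agent, shard

auth, front, gate, queue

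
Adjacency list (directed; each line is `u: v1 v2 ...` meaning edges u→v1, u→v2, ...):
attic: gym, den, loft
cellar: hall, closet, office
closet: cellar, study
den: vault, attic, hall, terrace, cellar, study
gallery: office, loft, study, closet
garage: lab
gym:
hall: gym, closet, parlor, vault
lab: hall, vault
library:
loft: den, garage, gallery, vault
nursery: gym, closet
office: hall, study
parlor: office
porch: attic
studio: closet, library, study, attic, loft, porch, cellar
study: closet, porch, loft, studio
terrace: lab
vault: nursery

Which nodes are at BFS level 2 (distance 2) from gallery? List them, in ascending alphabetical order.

Level 0: gallery
Level 1: closet, loft, office, study
Level 2: cellar, den, garage, hall, porch, studio, vault
Level 3: attic, gym, lab, library, nursery, parlor, terrace

cellar, den, garage, hall, porch, studio, vault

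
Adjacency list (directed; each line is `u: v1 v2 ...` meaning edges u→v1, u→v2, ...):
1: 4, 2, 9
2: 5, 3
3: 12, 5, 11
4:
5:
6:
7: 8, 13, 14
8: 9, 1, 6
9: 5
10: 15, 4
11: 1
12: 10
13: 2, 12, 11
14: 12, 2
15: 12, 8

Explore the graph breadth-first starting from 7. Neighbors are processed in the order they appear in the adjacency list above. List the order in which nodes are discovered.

7, 8, 13, 14, 9, 1, 6, 2, 12, 11, 5, 4, 3, 10, 15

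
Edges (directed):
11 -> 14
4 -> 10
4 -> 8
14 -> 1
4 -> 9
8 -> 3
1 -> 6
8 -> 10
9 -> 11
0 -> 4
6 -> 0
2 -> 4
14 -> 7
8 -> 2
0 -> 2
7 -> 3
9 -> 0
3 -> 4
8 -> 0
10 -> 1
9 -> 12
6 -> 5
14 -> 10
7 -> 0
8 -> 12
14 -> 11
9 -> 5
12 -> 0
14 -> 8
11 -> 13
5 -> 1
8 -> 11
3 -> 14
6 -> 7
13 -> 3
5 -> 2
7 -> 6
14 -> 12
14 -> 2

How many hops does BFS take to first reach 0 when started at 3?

Level 0: 3
Level 1: 4, 14
Level 2: 1, 2, 7, 8, 9, 10, 11, 12
Level 3: 0, 5, 6, 13
0 first appears at level 3.

3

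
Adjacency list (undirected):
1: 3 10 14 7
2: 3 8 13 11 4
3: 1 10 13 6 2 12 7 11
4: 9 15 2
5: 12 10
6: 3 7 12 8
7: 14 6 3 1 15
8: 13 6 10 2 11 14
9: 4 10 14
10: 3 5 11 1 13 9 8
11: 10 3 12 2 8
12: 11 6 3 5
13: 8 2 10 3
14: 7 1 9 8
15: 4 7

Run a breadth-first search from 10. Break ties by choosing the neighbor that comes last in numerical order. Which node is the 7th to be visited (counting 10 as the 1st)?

3

Visit 10; enqueue 13, 11, 9, 8, 5, 3, 1 → queue [13, 11, 9, 8, 5, 3, 1]
Visit 13; enqueue 2 → queue [11, 9, 8, 5, 3, 1, 2]
Visit 11; enqueue 12 → queue [9, 8, 5, 3, 1, 2, 12]
Visit 9; enqueue 14, 4 → queue [8, 5, 3, 1, 2, 12, 14, 4]
Visit 8; enqueue 6 → queue [5, 3, 1, 2, 12, 14, 4, 6]
Visit 5 → queue [3, 1, 2, 12, 14, 4, 6]
Visit 3; enqueue 7 → queue [1, 2, 12, 14, 4, 6, 7]
Visit 1 → queue [2, 12, 14, 4, 6, 7]
Visit 2 → queue [12, 14, 4, 6, 7]
Visit 12 → queue [14, 4, 6, 7]
Visit 14 → queue [4, 6, 7]
Visit 4; enqueue 15 → queue [6, 7, 15]
Visit 6 → queue [7, 15]
Visit 7 → queue [15]
Visit 15 → queue []

Visit order: 10, 13, 11, 9, 8, 5, 3, 1, 2, 12, 14, 4, 6, 7, 15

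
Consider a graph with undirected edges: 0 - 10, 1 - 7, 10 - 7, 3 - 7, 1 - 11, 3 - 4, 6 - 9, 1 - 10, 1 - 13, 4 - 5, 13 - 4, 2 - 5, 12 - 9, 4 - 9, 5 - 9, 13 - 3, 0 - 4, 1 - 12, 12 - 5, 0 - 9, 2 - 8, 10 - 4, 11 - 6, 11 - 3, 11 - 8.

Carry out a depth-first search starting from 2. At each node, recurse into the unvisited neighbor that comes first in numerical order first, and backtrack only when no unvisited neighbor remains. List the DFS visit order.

Visit 2
2 → 5
5 → 4
4 → 0
0 → 9
9 → 6
6 → 11
11 → 1
1 → 7
7 → 3
3 → 13
7 → 10
1 → 12
11 → 8

2 5 4 0 9 6 11 1 7 3 13 10 12 8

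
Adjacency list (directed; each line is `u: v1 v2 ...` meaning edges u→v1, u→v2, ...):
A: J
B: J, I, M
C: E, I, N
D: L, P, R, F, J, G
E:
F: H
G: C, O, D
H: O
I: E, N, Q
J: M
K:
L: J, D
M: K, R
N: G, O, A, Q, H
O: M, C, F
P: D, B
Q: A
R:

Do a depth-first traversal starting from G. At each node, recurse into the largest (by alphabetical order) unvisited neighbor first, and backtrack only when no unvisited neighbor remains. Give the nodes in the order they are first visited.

Visit G
G → O
O → M
M → R
M → K
O → F
F → H
O → C
C → N
N → Q
Q → A
A → J
C → I
I → E
G → D
D → P
P → B
D → L

G, O, M, R, K, F, H, C, N, Q, A, J, I, E, D, P, B, L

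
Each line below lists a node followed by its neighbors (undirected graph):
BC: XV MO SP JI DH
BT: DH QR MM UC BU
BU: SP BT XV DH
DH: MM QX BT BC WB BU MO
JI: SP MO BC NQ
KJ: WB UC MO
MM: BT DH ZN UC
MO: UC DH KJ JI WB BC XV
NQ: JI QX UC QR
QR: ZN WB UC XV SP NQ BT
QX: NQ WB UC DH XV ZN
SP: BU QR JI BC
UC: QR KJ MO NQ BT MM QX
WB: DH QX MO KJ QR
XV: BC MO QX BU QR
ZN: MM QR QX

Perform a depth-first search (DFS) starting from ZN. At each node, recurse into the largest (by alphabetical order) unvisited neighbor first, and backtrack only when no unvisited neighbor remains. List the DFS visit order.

Visit ZN
ZN → QX
QX → XV
XV → QR
QR → WB
WB → MO
MO → UC
UC → NQ
NQ → JI
JI → SP
SP → BU
BU → DH
DH → MM
MM → BT
DH → BC
UC → KJ

ZN -> QX -> XV -> QR -> WB -> MO -> UC -> NQ -> JI -> SP -> BU -> DH -> MM -> BT -> BC -> KJ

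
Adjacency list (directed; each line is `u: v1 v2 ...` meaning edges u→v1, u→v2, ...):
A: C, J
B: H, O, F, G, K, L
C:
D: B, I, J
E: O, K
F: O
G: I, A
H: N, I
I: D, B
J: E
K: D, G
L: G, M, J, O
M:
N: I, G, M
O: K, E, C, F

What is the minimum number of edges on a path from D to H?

Level 0: D
Level 1: B, I, J
Level 2: E, F, G, H, K, L, O
Level 3: A, C, M, N
H first appears at level 2.

2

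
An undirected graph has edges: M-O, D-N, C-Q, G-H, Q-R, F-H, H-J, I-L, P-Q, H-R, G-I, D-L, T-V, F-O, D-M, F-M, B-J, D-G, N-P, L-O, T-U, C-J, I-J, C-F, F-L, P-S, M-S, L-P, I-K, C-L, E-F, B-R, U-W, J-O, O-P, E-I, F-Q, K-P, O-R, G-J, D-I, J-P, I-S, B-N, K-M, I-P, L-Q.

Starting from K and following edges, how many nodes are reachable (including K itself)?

BFS from K visits: K, P, M, I, S, Q, O, N, L, J, F, D, G, E, R, C, B, H
Reachable nodes: 18 of 22 total.

18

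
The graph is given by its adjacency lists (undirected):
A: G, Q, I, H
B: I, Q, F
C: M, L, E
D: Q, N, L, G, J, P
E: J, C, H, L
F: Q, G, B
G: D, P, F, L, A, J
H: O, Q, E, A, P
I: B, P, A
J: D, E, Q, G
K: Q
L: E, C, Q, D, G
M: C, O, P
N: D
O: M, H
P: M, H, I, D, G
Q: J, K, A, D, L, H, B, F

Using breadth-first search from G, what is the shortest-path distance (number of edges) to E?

2

Level 0: G
Level 1: A, D, F, J, L, P
Level 2: B, C, E, H, I, M, N, Q
Level 3: K, O
E first appears at level 2.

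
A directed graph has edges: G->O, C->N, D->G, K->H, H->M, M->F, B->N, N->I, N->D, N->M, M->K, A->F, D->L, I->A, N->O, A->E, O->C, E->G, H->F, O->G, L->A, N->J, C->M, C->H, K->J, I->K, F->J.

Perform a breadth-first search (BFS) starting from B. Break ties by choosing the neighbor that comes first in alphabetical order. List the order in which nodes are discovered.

B -> N -> D -> I -> J -> M -> O -> G -> L -> A -> K -> F -> C -> E -> H

Visit B; enqueue N → queue [N]
Visit N; enqueue D, I, J, M, O → queue [D, I, J, M, O]
Visit D; enqueue G, L → queue [I, J, M, O, G, L]
Visit I; enqueue A, K → queue [J, M, O, G, L, A, K]
Visit J → queue [M, O, G, L, A, K]
Visit M; enqueue F → queue [O, G, L, A, K, F]
Visit O; enqueue C → queue [G, L, A, K, F, C]
Visit G → queue [L, A, K, F, C]
Visit L → queue [A, K, F, C]
Visit A; enqueue E → queue [K, F, C, E]
Visit K; enqueue H → queue [F, C, E, H]
Visit F → queue [C, E, H]
Visit C → queue [E, H]
Visit E → queue [H]
Visit H → queue []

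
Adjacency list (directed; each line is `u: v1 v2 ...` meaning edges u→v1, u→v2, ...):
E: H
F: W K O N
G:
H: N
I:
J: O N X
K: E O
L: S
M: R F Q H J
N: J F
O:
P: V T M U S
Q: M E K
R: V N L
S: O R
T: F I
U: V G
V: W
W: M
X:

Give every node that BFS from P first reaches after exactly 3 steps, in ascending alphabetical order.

E, K, L, N, X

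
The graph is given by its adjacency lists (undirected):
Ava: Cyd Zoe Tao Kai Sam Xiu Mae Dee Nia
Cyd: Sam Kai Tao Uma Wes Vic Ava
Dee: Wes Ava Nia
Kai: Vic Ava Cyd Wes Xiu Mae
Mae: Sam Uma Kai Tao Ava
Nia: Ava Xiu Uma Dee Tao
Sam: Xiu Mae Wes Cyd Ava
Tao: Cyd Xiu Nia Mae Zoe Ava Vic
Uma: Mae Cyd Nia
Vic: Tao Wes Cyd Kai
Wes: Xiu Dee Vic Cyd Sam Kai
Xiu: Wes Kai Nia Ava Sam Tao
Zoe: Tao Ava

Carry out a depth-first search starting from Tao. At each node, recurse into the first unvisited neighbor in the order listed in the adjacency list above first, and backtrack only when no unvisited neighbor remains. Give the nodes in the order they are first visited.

Tao → Cyd → Sam → Xiu → Wes → Dee → Ava → Zoe → Kai → Vic → Mae → Uma → Nia

Visit Tao
Tao → Cyd
Cyd → Sam
Sam → Xiu
Xiu → Wes
Wes → Dee
Dee → Ava
Ava → Zoe
Ava → Kai
Kai → Vic
Kai → Mae
Mae → Uma
Uma → Nia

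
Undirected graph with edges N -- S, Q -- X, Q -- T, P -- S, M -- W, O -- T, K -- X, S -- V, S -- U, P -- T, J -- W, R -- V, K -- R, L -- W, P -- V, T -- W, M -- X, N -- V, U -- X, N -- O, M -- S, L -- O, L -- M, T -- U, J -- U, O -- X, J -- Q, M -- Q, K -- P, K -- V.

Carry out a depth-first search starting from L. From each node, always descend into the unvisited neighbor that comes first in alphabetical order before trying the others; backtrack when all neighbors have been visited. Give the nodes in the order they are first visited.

Visit L
L → M
M → Q
Q → J
J → U
U → S
S → N
N → O
O → T
T → P
P → K
K → R
R → V
K → X
T → W

L, M, Q, J, U, S, N, O, T, P, K, R, V, X, W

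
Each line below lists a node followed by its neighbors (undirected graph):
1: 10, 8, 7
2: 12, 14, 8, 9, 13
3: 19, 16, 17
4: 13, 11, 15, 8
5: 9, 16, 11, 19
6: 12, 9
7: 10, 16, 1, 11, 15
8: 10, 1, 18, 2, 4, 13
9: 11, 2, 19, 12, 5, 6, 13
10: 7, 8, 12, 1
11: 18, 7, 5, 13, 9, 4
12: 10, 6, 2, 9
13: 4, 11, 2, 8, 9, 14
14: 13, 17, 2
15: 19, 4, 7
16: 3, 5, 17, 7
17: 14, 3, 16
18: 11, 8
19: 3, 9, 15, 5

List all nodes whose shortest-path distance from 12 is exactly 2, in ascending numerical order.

Level 0: 12
Level 1: 2, 6, 9, 10
Level 2: 1, 5, 7, 8, 11, 13, 14, 19
Level 3: 3, 4, 15, 16, 17, 18

1, 5, 7, 8, 11, 13, 14, 19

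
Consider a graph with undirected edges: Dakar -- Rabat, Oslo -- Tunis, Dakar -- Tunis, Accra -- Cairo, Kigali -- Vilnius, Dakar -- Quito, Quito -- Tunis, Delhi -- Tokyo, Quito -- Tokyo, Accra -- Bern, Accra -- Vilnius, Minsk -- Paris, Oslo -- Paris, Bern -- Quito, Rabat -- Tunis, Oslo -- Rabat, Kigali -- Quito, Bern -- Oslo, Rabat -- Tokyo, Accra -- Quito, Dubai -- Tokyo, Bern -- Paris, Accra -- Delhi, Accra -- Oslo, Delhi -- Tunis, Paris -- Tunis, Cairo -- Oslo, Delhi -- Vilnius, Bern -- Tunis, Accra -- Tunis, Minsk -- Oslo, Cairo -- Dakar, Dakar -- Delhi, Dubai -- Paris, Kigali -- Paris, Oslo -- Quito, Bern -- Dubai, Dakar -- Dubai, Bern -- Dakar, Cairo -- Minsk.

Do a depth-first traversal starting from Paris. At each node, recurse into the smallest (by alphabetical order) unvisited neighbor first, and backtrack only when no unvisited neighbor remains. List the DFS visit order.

Visit Paris
Paris → Bern
Bern → Accra
Accra → Cairo
Cairo → Dakar
Dakar → Delhi
Delhi → Tokyo
Tokyo → Dubai
Tokyo → Quito
Quito → Kigali
Kigali → Vilnius
Quito → Oslo
Oslo → Minsk
Oslo → Rabat
Rabat → Tunis

Paris -> Bern -> Accra -> Cairo -> Dakar -> Delhi -> Tokyo -> Dubai -> Quito -> Kigali -> Vilnius -> Oslo -> Minsk -> Rabat -> Tunis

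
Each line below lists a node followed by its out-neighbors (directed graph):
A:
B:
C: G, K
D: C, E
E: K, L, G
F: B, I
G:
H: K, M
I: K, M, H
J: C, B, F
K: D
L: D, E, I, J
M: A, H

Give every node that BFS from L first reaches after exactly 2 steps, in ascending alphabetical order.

Level 0: L
Level 1: D, E, I, J
Level 2: B, C, F, G, H, K, M
Level 3: A

B, C, F, G, H, K, M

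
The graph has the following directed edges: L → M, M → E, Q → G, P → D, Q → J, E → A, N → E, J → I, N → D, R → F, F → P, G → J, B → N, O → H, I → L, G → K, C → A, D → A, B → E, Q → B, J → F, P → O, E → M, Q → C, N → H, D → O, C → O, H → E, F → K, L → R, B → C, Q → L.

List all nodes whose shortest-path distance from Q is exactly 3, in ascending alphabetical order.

D, H, P

Level 0: Q
Level 1: B, C, G, J, L
Level 2: A, E, F, I, K, M, N, O, R
Level 3: D, H, P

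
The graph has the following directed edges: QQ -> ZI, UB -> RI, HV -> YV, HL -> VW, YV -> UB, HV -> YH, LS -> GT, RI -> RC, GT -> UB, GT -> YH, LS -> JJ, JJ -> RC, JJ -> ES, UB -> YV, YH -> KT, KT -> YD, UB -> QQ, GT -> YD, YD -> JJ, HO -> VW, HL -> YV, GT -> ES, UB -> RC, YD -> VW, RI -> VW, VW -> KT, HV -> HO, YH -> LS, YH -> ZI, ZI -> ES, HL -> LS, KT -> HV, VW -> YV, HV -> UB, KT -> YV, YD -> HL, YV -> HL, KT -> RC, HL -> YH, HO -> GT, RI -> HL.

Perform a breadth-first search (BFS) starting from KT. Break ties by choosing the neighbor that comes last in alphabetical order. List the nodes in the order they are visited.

KT, YV, YD, RC, HV, UB, HL, VW, JJ, YH, HO, RI, QQ, LS, ES, ZI, GT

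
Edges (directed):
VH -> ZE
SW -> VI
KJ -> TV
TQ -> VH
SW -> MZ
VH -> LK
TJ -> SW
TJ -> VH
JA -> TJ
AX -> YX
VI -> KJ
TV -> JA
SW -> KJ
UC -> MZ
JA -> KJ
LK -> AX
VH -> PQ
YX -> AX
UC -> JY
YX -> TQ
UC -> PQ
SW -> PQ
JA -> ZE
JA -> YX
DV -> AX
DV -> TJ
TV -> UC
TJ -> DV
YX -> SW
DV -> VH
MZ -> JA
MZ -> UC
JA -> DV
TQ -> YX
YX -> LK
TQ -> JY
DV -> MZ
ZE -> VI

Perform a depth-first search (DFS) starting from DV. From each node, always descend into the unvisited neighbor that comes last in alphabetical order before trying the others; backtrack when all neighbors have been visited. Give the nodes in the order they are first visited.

Visit DV
DV → VH
VH → ZE
ZE → VI
VI → KJ
KJ → TV
TV → UC
UC → PQ
UC → MZ
MZ → JA
JA → YX
YX → TQ
TQ → JY
YX → SW
YX → LK
LK → AX
JA → TJ

DV → VH → ZE → VI → KJ → TV → UC → PQ → MZ → JA → YX → TQ → JY → SW → LK → AX → TJ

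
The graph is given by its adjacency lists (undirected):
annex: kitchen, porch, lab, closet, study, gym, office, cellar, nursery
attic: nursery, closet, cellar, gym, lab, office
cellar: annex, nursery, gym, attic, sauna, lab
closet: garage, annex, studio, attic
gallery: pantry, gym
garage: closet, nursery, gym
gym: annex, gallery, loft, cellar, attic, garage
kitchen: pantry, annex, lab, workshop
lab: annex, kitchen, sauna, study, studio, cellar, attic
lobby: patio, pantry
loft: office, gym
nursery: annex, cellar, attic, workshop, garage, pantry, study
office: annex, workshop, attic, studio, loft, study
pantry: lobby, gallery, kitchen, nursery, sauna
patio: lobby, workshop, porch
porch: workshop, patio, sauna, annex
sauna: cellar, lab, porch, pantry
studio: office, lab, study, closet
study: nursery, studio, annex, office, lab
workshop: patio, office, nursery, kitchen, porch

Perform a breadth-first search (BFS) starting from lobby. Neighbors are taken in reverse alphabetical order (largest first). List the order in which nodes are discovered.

lobby → patio → pantry → workshop → porch → sauna → nursery → kitchen → gallery → office → annex → lab → cellar → study → garage → attic → gym → studio → loft → closet

Visit lobby; enqueue patio, pantry → queue [patio, pantry]
Visit patio; enqueue workshop, porch → queue [pantry, workshop, porch]
Visit pantry; enqueue sauna, nursery, kitchen, gallery → queue [workshop, porch, sauna, nursery, kitchen, gallery]
Visit workshop; enqueue office → queue [porch, sauna, nursery, kitchen, gallery, office]
Visit porch; enqueue annex → queue [sauna, nursery, kitchen, gallery, office, annex]
Visit sauna; enqueue lab, cellar → queue [nursery, kitchen, gallery, office, annex, lab, cellar]
Visit nursery; enqueue study, garage, attic → queue [kitchen, gallery, office, annex, lab, cellar, study, garage, attic]
Visit kitchen → queue [gallery, office, annex, lab, cellar, study, garage, attic]
Visit gallery; enqueue gym → queue [office, annex, lab, cellar, study, garage, attic, gym]
Visit office; enqueue studio, loft → queue [annex, lab, cellar, study, garage, attic, gym, studio, loft]
Visit annex; enqueue closet → queue [lab, cellar, study, garage, attic, gym, studio, loft, closet]
Visit lab → queue [cellar, study, garage, attic, gym, studio, loft, closet]
Visit cellar → queue [study, garage, attic, gym, studio, loft, closet]
Visit study → queue [garage, attic, gym, studio, loft, closet]
Visit garage → queue [attic, gym, studio, loft, closet]
Visit attic → queue [gym, studio, loft, closet]
Visit gym → queue [studio, loft, closet]
Visit studio → queue [loft, closet]
Visit loft → queue [closet]
Visit closet → queue []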